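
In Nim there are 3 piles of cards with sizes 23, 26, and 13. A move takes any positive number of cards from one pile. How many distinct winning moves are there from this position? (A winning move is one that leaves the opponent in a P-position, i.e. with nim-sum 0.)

Nim-sum: 23 XOR 26 XOR 13 = 0.
The nim-sum is already 0, so every move leaves a nonzero nim-sum — there are no winning moves.

0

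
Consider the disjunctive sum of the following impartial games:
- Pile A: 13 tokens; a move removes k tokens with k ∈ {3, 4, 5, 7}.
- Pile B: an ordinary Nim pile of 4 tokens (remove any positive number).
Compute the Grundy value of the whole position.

Grundy values for pile A (subtraction set {3, 4, 5, 7}):
g(0) = mex{} = 0
g(1) = mex{} = 0
g(2) = mex{} = 0
g(3) = mex{0} = 1
g(4) = mex{0} = 1
g(5) = mex{0} = 1
g(6) = mex{0,1} = 2
g(7) = mex{0,1} = 2
g(8) = mex{0,1} = 2
g(9) = mex{0,1,2} = 3
g(10) = mex{1,2} = 0
g(11) = mex{1,2} = 0
g(12) = mex{1,2,3} = 0
g(13) = mex{0,2,3} = 1
So g(13) = 1.
Pile B is a plain Nim pile of size 4, so its Grundy value is 4.
The value of a disjunctive sum is the nim-sum of the parts.
Combined value = 1 ⊕ 4 = 5.

5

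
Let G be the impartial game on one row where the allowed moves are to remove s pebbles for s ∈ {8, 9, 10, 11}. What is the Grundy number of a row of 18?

2

Build the Grundy sequence with g(k) = mex{g(k−s) : s ∈ {8, 9, 10, 11}, s ≤ k}:
k:     0  1  2  3  4  5  6  7  8  9 10 11 12 13 14 15 16 17 18
g(k):  0  0  0  0  0  0  0  0  1  1  1  1  1  1  1  1  2  2  2
So g(18) = 2.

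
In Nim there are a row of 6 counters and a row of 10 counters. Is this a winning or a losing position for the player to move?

Winning position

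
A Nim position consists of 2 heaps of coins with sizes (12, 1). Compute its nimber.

Compute the nim-sum pairwise:
12 XOR 1 = 13

13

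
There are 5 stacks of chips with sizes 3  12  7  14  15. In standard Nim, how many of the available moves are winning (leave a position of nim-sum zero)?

3

Nim-sum: 3 ⊕ 12 ⊕ 7 ⊕ 14 ⊕ 15 = 9.
The overall nim-sum is X = 9. A stack of size p has a winning move iff p XOR X < p (reduce it to p XOR X).
  3: 3 XOR 9 = 10 ≥ 3 — no move.
  12: 12 XOR 9 = 5 < 12 — winning move (to 5).
  7: 7 XOR 9 = 14 ≥ 7 — no move.
  14: 14 XOR 9 = 7 < 14 — winning move (to 7).
  15: 15 XOR 9 = 6 < 15 — winning move (to 6).
That gives 3 winning moves.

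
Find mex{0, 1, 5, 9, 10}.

The values 0, 1 are all present; 2 is the first non-negative integer missing from the set.

2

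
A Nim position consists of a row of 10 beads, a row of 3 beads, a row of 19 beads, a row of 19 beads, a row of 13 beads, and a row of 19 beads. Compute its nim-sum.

23

Nim-sum: 10 XOR 3 XOR 19 XOR 19 XOR 13 XOR 19 = 23.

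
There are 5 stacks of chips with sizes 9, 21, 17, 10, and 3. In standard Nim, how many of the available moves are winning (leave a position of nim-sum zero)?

1

Compute the nim-sum pairwise:
9 XOR 21 = 28
28 XOR 17 = 13
13 XOR 10 = 7
7 XOR 3 = 4
The overall nim-sum is X = 4. A stack of size p has a winning move iff p XOR X < p (reduce it to p XOR X).
  9: 9 XOR 4 = 13 ≥ 9 — no move.
  21: 21 XOR 4 = 17 < 21 — winning move (to 17).
  17: 17 XOR 4 = 21 ≥ 17 — no move.
  10: 10 XOR 4 = 14 ≥ 10 — no move.
  3: 3 XOR 4 = 7 ≥ 3 — no move.
That gives 1 winning move.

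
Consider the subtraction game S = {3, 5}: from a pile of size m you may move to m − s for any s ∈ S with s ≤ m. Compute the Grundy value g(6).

2

Compute g(0), g(1), … for moves {3, 5}:
k:     0  1  2  3  4  5  6
g(k):  0  0  0  1  1  1  2
So g(6) = 2.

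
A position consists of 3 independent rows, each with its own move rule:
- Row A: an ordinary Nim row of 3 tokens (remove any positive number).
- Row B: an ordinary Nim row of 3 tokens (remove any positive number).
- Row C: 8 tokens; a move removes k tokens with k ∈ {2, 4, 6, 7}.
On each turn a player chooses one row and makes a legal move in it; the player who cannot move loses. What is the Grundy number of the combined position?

Row A is a plain Nim row of size 3, so its Grundy value is 3.
Row B is a plain Nim row of size 3, so its Grundy value is 3.
Grundy values for row C (subtraction set {2, 4, 6, 7}):
k:     0  1  2  3  4  5  6  7  8
g(k):  0  0  1  1  2  2  3  3  4
So g(8) = 4.
The value of a disjunctive sum is the nim-sum of the parts.
Combined value = 3 XOR 3 XOR 4 = 4.

4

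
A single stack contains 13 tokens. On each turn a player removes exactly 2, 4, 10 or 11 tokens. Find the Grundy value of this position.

0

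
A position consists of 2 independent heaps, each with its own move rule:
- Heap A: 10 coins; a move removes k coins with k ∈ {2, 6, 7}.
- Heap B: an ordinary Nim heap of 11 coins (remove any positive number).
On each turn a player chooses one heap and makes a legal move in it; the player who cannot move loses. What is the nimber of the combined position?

For heap A, compute g(0), g(1), … with moves {2, 6, 7}:
g(0) = mex{} = 0
g(1) = mex{} = 0
g(2) = mex{0} = 1
g(3) = mex{0} = 1
g(4) = mex{1} = 0
g(5) = mex{1} = 0
g(6) = mex{0} = 1
g(7) = mex{0} = 1
g(8) = mex{0,1} = 2
g(9) = mex{1} = 0
g(10) = mex{0,1,2} = 3
So g(10) = 3.
Heap B is a plain Nim heap of size 11, so its Grundy value is 11.
The value of a disjunctive sum is the nim-sum of the parts.
Combined value = 3 XOR 11 = 8.

8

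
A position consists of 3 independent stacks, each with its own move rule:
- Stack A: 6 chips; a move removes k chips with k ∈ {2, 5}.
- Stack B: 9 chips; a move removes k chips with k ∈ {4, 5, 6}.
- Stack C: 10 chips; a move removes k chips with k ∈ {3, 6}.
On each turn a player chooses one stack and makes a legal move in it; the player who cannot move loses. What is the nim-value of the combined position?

3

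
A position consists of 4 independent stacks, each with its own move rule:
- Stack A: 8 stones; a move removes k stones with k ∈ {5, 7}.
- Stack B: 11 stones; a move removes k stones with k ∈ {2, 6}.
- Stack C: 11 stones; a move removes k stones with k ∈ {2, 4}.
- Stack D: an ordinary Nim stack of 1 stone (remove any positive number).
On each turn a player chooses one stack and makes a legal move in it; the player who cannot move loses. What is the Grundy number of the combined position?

Build the Grundy sequence for stack A with g(k) = mex{g(k−s) : s ∈ {5, 7}, s ≤ k}:
k:     0  1  2  3  4  5  6  7  8
g(k):  0  0  0  0  0  1  1  1  1
So g(8) = 1.
For stack B, compute g(0), g(1), … with moves {2, 6}:
g(0) = mex{} = 0
g(1) = mex{} = 0
g(2) = mex{0} = 1
g(3) = mex{0} = 1
g(4) = mex{1} = 0
g(5) = mex{1} = 0
g(6) = mex{0} = 1
g(7) = mex{0} = 1
g(8) = mex{1} = 0
g(9) = mex{1} = 0
g(10) = mex{0} = 1
g(11) = mex{0} = 1
So g(11) = 1.
Build the Grundy sequence for stack C with g(k) = mex{g(k−s) : s ∈ {2, 4}, s ≤ k}:
g(0) = mex{} = 0
g(1) = mex{} = 0
g(2) = mex{0} = 1
g(3) = mex{0} = 1
g(4) = mex{0,1} = 2
g(5) = mex{0,1} = 2
g(6) = mex{1,2} = 0
g(7) = mex{1,2} = 0
g(8) = mex{0,2} = 1
g(9) = mex{0,2} = 1
g(10) = mex{0,1} = 2
g(11) = mex{0,1} = 2
So g(11) = 2.
Stack D is a plain Nim stack of size 1, so its Grundy value is 1.
The value of a disjunctive sum is the nim-sum of the parts.
Combined value = 1 XOR 1 XOR 2 XOR 1 = 3.

3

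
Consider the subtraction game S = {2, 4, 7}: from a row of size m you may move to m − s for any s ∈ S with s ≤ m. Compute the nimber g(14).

1

Build the Grundy sequence with g(k) = mex{g(k−s) : s ∈ {2, 4, 7}, s ≤ k}:
k:     0  1  2  3  4  5  6  7  8  9 10 11 12 13 14
g(k):  0  0  1  1  2  2  0  3  1  0  2  1  0  2  1
So g(14) = 1.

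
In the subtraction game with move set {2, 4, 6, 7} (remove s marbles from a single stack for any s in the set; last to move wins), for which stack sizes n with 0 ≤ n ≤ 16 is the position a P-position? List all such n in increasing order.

0, 1, 9, 10

Compute g(0), g(1), … for moves {2, 4, 6, 7}:
k:     0  1  2  3  4  5  6  7  8  9 10 11 12 13 14 15 16
g(k):  0  0  1  1  2  2  3  3  4  0  0  1  1  2  2  3  3
The P-positions (g = 0) in 0..16 are 0, 1, 9, 10.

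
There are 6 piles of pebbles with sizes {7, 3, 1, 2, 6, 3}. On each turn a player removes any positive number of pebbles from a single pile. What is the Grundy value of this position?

Write each in binary and XOR column by column:
  111  (7)
  011  (3)
  001  (1)
  010  (2)
  110  (6)
  011  (3)
  ---
  010  (2)

2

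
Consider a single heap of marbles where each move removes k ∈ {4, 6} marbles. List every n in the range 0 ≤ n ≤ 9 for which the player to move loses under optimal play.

0, 1, 2, 3

Compute g(0), g(1), … for moves {4, 6}:
g(0) = mex{} = 0
g(1) = mex{} = 0
g(2) = mex{} = 0
g(3) = mex{} = 0
g(4) = mex{0} = 1
g(5) = mex{0} = 1
g(6) = mex{0} = 1
g(7) = mex{0} = 1
g(8) = mex{0,1} = 2
g(9) = mex{0,1} = 2
The P-positions (g = 0) in 0..9 are 0, 1, 2, 3.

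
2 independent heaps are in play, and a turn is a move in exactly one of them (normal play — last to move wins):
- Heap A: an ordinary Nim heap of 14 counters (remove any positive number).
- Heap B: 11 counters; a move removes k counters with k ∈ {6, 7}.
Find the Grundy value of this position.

Heap A is a plain Nim heap of size 14, so its Grundy value is 14.
Build the Grundy sequence for heap B with g(k) = mex{g(k−s) : s ∈ {6, 7}, s ≤ k}:
g(0) = mex{} = 0
g(1) = mex{} = 0
g(2) = mex{} = 0
g(3) = mex{} = 0
g(4) = mex{} = 0
g(5) = mex{} = 0
g(6) = mex{0} = 1
g(7) = mex{0} = 1
g(8) = mex{0} = 1
g(9) = mex{0} = 1
g(10) = mex{0} = 1
g(11) = mex{0} = 1
So g(11) = 1.
By the Sprague-Grundy theorem, the Grundy value of a sum of independent games is the XOR of the component values.
Combined value = 14 ⊕ 1 = 15.

15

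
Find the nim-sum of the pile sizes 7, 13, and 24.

18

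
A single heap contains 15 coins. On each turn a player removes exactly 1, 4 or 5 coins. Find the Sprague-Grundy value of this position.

3

Build the Grundy sequence with g(k) = mex{g(k−s) : s ∈ {1, 4, 5}, s ≤ k}:
k:     0  1  2  3  4  5  6  7  8  9 10 11 12 13 14 15
g(k):  0  1  0  1  2  3  2  3  0  1  0  1  2  3  2  3
So g(15) = 3.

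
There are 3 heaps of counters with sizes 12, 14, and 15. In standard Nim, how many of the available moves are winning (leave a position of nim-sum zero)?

Nim-sum: 12 ^ 14 ^ 15 = 13.
The overall nim-sum is X = 13. A heap of size p has a winning move iff p XOR X < p (reduce it to p XOR X).
  12: 12 XOR 13 = 1 < 12 — winning move (to 1).
  14: 14 XOR 13 = 3 < 14 — winning move (to 3).
  15: 15 XOR 13 = 2 < 15 — winning move (to 2).
That gives 3 winning moves.

3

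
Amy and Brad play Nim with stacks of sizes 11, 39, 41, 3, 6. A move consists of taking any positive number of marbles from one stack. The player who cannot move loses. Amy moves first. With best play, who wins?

Nim-sum: 11 XOR 39 XOR 41 XOR 3 XOR 6 = 0.
The nim-sum is 0, so this is a P-position: the player to move is in a losing position under optimal play; Amy is about to move from it and so loses — Brad wins.

Brad wins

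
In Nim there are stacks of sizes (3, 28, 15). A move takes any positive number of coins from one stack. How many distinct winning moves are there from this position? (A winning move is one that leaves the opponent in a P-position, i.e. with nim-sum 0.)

Bitwise XOR of the heap sizes:
  00011  (3)
  11100  (28)
  01111  (15)
  -----
  10000  (16)
The overall nim-sum is X = 16. A stack of size p has a winning move iff p XOR X < p (reduce it to p XOR X).
  3: 3 XOR 16 = 19 ≥ 3 — no move.
  28: 28 XOR 16 = 12 < 28 — winning move (to 12).
  15: 15 XOR 16 = 31 ≥ 15 — no move.
That gives 1 winning move.

1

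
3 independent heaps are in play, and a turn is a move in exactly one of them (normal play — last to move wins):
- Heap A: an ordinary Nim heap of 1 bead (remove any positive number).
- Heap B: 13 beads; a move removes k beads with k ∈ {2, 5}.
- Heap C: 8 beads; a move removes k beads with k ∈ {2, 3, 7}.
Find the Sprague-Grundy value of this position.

1

Heap A is a plain Nim heap of size 1, so its Grundy value is 1.
Build the Grundy sequence for heap B with g(k) = mex{g(k−s) : s ∈ {2, 5}, s ≤ k}:
k:     0  1  2  3  4  5  6  7  8  9 10 11 12 13
g(k):  0  0  1  1  0  2  1  0  0  1  1  0  2  1
So g(13) = 1.
Grundy values for heap C (subtraction set {2, 3, 7}):
g(0) = mex{} = 0
g(1) = mex{} = 0
g(2) = mex{0} = 1
g(3) = mex{0} = 1
g(4) = mex{0,1} = 2
g(5) = mex{1} = 0
g(6) = mex{1,2} = 0
g(7) = mex{0,2} = 1
g(8) = mex{0} = 1
So g(8) = 1.
The value of a disjunctive sum is the nim-sum of the parts.
Combined value = 1 ⊕ 1 ⊕ 1 = 1.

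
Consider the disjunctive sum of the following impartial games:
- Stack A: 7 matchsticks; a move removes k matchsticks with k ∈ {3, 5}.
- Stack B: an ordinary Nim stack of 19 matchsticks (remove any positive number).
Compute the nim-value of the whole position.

17

For stack A, compute g(0), g(1), … with moves {3, 5}:
g(0) = mex{} = 0
g(1) = mex{} = 0
g(2) = mex{} = 0
g(3) = mex{0} = 1
g(4) = mex{0} = 1
g(5) = mex{0} = 1
g(6) = mex{0,1} = 2
g(7) = mex{0,1} = 2
So g(7) = 2.
Stack B is a plain Nim stack of size 19, so its Grundy value is 19.
The value of a disjunctive sum is the nim-sum of the parts.
Combined value = 2 XOR 19 = 17.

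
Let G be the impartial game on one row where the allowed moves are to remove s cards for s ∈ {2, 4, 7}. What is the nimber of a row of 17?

Compute g(0), g(1), … for moves {2, 4, 7}:
k:     0  1  2  3  4  5  6  7  8  9 10 11 12 13 14 15 16 17
g(k):  0  0  1  1  2  2  0  3  1  0  2  1  0  2  1  0  2  1
So g(17) = 1.

1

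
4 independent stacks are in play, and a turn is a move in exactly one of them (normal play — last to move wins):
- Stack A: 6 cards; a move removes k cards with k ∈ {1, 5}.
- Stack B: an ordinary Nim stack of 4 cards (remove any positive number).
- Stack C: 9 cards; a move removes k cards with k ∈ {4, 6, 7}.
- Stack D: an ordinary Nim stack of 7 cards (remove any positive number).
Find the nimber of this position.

1

Build the Grundy sequence for stack A with g(k) = mex{g(k−s) : s ∈ {1, 5}, s ≤ k}:
k:     0  1  2  3  4  5  6
g(k):  0  1  0  1  0  1  0
So g(6) = 0.
Stack B is a plain Nim stack of size 4, so its Grundy value is 4.
Grundy values for stack C (subtraction set {4, 6, 7}):
k:     0  1  2  3  4  5  6  7  8  9
g(k):  0  0  0  0  1  1  1  1  2  2
So g(9) = 2.
Stack D is a plain Nim stack of size 7, so its Grundy value is 7.
By the Sprague-Grundy theorem, the Grundy value of a sum of independent games is the XOR of the component values.
Combined value = 0 ⊕ 4 ⊕ 2 ⊕ 7 = 1.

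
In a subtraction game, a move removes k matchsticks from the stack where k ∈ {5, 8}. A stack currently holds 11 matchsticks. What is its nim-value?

Grundy values for subtraction set {5, 8}:
k:     0  1  2  3  4  5  6  7  8  9 10 11
g(k):  0  0  0  0  0  1  1  1  1  1  2  2
So g(11) = 2.

2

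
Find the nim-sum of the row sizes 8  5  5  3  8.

Write each in binary and XOR column by column:
  1000  (8)
  0101  (5)
  0101  (5)
  0011  (3)
  1000  (8)
  ----
  0011  (3)

3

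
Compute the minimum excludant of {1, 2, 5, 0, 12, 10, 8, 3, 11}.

The values 0, 1, 2, 3 are all present; 4 is the first non-negative integer missing from the set.

4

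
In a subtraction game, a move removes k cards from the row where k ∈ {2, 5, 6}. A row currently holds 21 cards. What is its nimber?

1

Grundy values for subtraction set {2, 5, 6}:
k:     0  1  2  3  4  5  6  7  8  9 10 11 12 13 14 15 16 17 18 19 20 21
g(k):  0  0  1  1  0  2  1  3  0  2  1  0  0  1  1  0  2  1  3  0  2  1
So g(21) = 1.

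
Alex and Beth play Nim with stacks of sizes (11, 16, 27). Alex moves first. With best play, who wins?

Beth wins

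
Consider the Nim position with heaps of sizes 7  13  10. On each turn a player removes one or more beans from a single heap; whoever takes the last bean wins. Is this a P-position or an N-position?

Write each in binary and XOR column by column:
  0111  (7)
  1101  (13)
  1010  (10)
  ----
  0000  (0)
The nim-sum is 0, so this is a P-position: the player to move is in a losing position under optimal play.

P-position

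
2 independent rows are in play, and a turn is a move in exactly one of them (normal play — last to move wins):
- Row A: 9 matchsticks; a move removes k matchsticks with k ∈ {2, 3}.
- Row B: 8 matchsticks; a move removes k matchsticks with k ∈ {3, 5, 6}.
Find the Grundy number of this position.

Build the Grundy sequence for row A with g(k) = mex{g(k−s) : s ∈ {2, 3}, s ≤ k}:
k:     0  1  2  3  4  5  6  7  8  9
g(k):  0  0  1  1  2  0  0  1  1  2
So g(9) = 2.
Build the Grundy sequence for row B with g(k) = mex{g(k−s) : s ∈ {3, 5, 6}, s ≤ k}:
k:     0  1  2  3  4  5  6  7  8
g(k):  0  0  0  1  1  1  2  2  2
So g(8) = 2.
By the Sprague-Grundy theorem, the Grundy value of a sum of independent games is the XOR of the component values.
Combined value = 2 XOR 2 = 0.

0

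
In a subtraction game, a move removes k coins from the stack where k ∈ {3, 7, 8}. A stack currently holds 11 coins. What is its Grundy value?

0

Compute g(0), g(1), … for moves {3, 7, 8}:
g(0) = mex{} = 0
g(1) = mex{} = 0
g(2) = mex{} = 0
g(3) = mex{0} = 1
g(4) = mex{0} = 1
g(5) = mex{0} = 1
g(6) = mex{1} = 0
g(7) = mex{0,1} = 2
g(8) = mex{0,1} = 2
g(9) = mex{0} = 1
g(10) = mex{0,1,2} = 3
g(11) = mex{1,2} = 0
So g(11) = 0.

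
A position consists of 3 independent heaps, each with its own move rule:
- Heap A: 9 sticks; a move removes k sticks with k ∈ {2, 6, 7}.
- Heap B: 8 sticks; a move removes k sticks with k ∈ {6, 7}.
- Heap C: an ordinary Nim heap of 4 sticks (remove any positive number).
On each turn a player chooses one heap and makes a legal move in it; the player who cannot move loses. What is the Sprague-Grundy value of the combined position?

Build the Grundy sequence for heap A with g(k) = mex{g(k−s) : s ∈ {2, 6, 7}, s ≤ k}:
k:     0  1  2  3  4  5  6  7  8  9
g(k):  0  0  1  1  0  0  1  1  2  0
So g(9) = 0.
Grundy values for heap B (subtraction set {6, 7}):
g(0) = mex{} = 0
g(1) = mex{} = 0
g(2) = mex{} = 0
g(3) = mex{} = 0
g(4) = mex{} = 0
g(5) = mex{} = 0
g(6) = mex{0} = 1
g(7) = mex{0} = 1
g(8) = mex{0} = 1
So g(8) = 1.
Heap C is a plain Nim heap of size 4, so its Grundy value is 4.
The value of a disjunctive sum is the nim-sum of the parts.
Combined value = 0 XOR 1 XOR 4 = 5.

5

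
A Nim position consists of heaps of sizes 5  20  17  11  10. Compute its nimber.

1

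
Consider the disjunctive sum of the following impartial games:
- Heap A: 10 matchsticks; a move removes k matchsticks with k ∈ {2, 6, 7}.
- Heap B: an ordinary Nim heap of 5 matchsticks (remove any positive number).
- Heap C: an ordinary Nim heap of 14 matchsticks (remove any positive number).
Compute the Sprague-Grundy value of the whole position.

8

Grundy values for heap A (subtraction set {2, 6, 7}):
k:     0  1  2  3  4  5  6  7  8  9 10
g(k):  0  0  1  1  0  0  1  1  2  0  3
So g(10) = 3.
Heap B is a plain Nim heap of size 5, so its Grundy value is 5.
Heap C is a plain Nim heap of size 14, so its Grundy value is 14.
The value of a disjunctive sum is the nim-sum of the parts.
Combined value = 3 ⊕ 5 ⊕ 14 = 8.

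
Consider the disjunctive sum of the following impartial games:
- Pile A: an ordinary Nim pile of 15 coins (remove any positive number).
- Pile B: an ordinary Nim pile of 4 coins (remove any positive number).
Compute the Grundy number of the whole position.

Pile A is a plain Nim pile of size 15, so its Grundy value is 15.
Pile B is a plain Nim pile of size 4, so its Grundy value is 4.
By the Sprague-Grundy theorem, the Grundy value of a sum of independent games is the XOR of the component values.
Combined value = 15 ⊕ 4 = 11.

11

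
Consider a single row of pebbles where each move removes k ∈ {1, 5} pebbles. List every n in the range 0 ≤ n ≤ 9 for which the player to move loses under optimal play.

0, 2, 4, 6, 8

Compute g(0), g(1), … for moves {1, 5}:
g(0) = mex{} = 0
g(1) = mex{0} = 1
g(2) = mex{1} = 0
g(3) = mex{0} = 1
g(4) = mex{1} = 0
g(5) = mex{0} = 1
g(6) = mex{1} = 0
g(7) = mex{0} = 1
g(8) = mex{1} = 0
g(9) = mex{0} = 1
The P-positions (g = 0) in 0..9 are 0, 2, 4, 6, 8.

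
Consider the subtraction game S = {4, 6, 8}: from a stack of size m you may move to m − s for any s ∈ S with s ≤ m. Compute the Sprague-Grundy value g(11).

2

Compute g(0), g(1), … for moves {4, 6, 8}:
k:     0  1  2  3  4  5  6  7  8  9 10 11
g(k):  0  0  0  0  1  1  1  1  2  2  2  2
So g(11) = 2.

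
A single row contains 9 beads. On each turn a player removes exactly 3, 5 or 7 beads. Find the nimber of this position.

Grundy values for subtraction set {3, 5, 7}:
g(0) = mex{} = 0
g(1) = mex{} = 0
g(2) = mex{} = 0
g(3) = mex{0} = 1
g(4) = mex{0} = 1
g(5) = mex{0} = 1
g(6) = mex{0,1} = 2
g(7) = mex{0,1} = 2
g(8) = mex{0,1} = 2
g(9) = mex{0,1,2} = 3
So g(9) = 3.

3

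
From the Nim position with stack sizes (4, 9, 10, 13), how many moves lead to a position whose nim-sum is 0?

3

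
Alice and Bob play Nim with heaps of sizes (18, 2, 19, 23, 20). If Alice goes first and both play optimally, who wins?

Bob wins

Bitwise XOR of the heap sizes:
  10010  (18)
  00010  (2)
  10011  (19)
  10111  (23)
  10100  (20)
  -----
  00000  (0)
The nim-sum is 0, so this is a P-position: the player to move is in a losing position under optimal play; Alice is about to move from it and so loses — Bob wins.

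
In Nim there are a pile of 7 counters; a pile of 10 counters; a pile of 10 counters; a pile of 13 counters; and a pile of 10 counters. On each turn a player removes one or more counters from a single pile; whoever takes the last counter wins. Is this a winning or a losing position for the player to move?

Write each in binary and XOR column by column:
  0111  (7)
  1010  (10)
  1010  (10)
  1101  (13)
  1010  (10)
  ----
  0000  (0)
The nim-sum is 0, so this is a P-position: the player to move is in a losing position under optimal play.

Losing position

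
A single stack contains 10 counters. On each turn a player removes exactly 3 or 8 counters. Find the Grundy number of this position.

Compute g(0), g(1), … for moves {3, 8}:
k:     0  1  2  3  4  5  6  7  8  9 10
g(k):  0  0  0  1  1  1  0  0  2  1  1
So g(10) = 1.

1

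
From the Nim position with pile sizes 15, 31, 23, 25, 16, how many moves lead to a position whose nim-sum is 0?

Compute the nim-sum pairwise:
15 ^ 31 = 16
16 ^ 23 = 7
7 ^ 25 = 30
30 ^ 16 = 14
The overall nim-sum is X = 14. A pile of size p has a winning move iff p XOR X < p (reduce it to p XOR X).
  15: 15 XOR 14 = 1 < 15 — winning move (to 1).
  31: 31 XOR 14 = 17 < 31 — winning move (to 17).
  23: 23 XOR 14 = 25 ≥ 23 — no move.
  25: 25 XOR 14 = 23 < 25 — winning move (to 23).
  16: 16 XOR 14 = 30 ≥ 16 — no move.
That gives 3 winning moves.

3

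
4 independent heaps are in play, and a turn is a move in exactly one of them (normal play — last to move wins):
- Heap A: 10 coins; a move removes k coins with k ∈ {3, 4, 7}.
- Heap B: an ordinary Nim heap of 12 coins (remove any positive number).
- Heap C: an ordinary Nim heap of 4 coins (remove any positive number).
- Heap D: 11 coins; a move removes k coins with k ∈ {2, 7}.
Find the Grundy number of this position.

Build the Grundy sequence for heap A with g(k) = mex{g(k−s) : s ∈ {3, 4, 7}, s ≤ k}:
k:     0  1  2  3  4  5  6  7  8  9 10
g(k):  0  0  0  1  1  1  2  2  2  3  0
So g(10) = 0.
Heap B is a plain Nim heap of size 12, so its Grundy value is 12.
Heap C is a plain Nim heap of size 4, so its Grundy value is 4.
Build the Grundy sequence for heap D with g(k) = mex{g(k−s) : s ∈ {2, 7}, s ≤ k}:
k:     0  1  2  3  4  5  6  7  8  9 10 11
g(k):  0  0  1  1  0  0  1  1  2  0  0  1
So g(11) = 1.
By the Sprague-Grundy theorem, the Grundy value of a sum of independent games is the XOR of the component values.
Combined value = 0 ⊕ 12 ⊕ 4 ⊕ 1 = 9.

9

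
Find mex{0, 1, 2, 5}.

3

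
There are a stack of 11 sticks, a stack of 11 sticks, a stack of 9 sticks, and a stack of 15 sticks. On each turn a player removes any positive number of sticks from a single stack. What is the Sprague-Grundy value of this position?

6

Write each in binary and XOR column by column:
  1011  (11)
  1011  (11)
  1001  (9)
  1111  (15)
  ----
  0110  (6)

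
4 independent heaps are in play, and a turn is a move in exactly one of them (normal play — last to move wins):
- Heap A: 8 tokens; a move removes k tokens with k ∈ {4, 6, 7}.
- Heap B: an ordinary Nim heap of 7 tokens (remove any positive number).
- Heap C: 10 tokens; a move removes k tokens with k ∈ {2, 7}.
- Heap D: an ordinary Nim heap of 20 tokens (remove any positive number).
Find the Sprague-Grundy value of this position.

17

Build the Grundy sequence for heap A with g(k) = mex{g(k−s) : s ∈ {4, 6, 7}, s ≤ k}:
g(0) = mex{} = 0
g(1) = mex{} = 0
g(2) = mex{} = 0
g(3) = mex{} = 0
g(4) = mex{0} = 1
g(5) = mex{0} = 1
g(6) = mex{0} = 1
g(7) = mex{0} = 1
g(8) = mex{0,1} = 2
So g(8) = 2.
Heap B is a plain Nim heap of size 7, so its Grundy value is 7.
For heap C, compute g(0), g(1), … with moves {2, 7}:
k:     0  1  2  3  4  5  6  7  8  9 10
g(k):  0  0  1  1  0  0  1  1  2  0  0
So g(10) = 0.
Heap D is a plain Nim heap of size 20, so its Grundy value is 20.
The value of a disjunctive sum is the nim-sum of the parts.
Combined value = 2 ⊕ 7 ⊕ 0 ⊕ 20 = 17.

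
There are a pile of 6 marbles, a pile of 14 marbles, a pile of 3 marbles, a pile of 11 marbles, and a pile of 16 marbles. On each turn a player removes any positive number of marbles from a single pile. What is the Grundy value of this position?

16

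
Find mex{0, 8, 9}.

1

0 is in the set but 1 is not, so the mex is 1.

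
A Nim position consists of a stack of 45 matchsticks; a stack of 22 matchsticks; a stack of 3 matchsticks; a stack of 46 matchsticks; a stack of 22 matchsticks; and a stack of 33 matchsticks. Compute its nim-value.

Compute the nim-sum pairwise:
45 XOR 22 = 59
59 XOR 3 = 56
56 XOR 46 = 22
22 XOR 22 = 0
0 XOR 33 = 33

33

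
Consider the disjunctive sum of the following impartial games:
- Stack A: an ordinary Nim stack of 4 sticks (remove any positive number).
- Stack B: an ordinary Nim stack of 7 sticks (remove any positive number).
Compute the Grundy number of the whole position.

3

Stack A is a plain Nim stack of size 4, so its Grundy value is 4.
Stack B is a plain Nim stack of size 7, so its Grundy value is 7.
By the Sprague-Grundy theorem, the Grundy value of a sum of independent games is the XOR of the component values.
Combined value = 4 XOR 7 = 3.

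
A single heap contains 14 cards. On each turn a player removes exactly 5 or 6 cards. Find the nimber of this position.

0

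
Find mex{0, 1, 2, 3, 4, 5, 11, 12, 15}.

The values 0, 1, 2, 3, 4, 5 are all present; 6 is the first non-negative integer missing from the set.

6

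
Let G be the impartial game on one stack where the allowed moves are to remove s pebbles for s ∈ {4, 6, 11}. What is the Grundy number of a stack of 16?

2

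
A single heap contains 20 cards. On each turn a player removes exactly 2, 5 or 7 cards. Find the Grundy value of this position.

3

Grundy values for subtraction set {2, 5, 7}:
k:     0  1  2  3  4  5  6  7  8  9 10 11 12 13 14 15 16 17 18 19 20
g(k):  0  0  1  1  0  2  1  3  2  2  0  3  1  0  0  1  1  2  2  3  3
So g(20) = 3.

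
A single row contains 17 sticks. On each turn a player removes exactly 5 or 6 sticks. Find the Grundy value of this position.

1

Compute g(0), g(1), … for moves {5, 6}:
k:     0  1  2  3  4  5  6  7  8  9 10 11 12 13 14 15 16 17
g(k):  0  0  0  0  0  1  1  1  1  1  2  0  0  0  0  0  1  1
So g(17) = 1.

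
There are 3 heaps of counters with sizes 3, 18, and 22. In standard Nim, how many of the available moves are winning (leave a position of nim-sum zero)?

1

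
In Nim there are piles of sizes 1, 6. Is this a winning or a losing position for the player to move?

Winning position

Compute the nim-sum pairwise:
1 ⊕ 6 = 7
The nim-sum is 7 ≠ 0, so this is an N-position: the player to move can win.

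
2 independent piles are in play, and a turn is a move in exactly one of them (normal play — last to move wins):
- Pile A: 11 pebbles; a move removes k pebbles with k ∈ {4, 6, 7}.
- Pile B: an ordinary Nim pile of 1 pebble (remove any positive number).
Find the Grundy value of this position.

1

For pile A, compute g(0), g(1), … with moves {4, 6, 7}:
k:     0  1  2  3  4  5  6  7  8  9 10 11
g(k):  0  0  0  0  1  1  1  1  2  2  2  0
So g(11) = 0.
Pile B is a plain Nim pile of size 1, so its Grundy value is 1.
By the Sprague-Grundy theorem, the Grundy value of a sum of independent games is the XOR of the component values.
Combined value = 0 ⊕ 1 = 1.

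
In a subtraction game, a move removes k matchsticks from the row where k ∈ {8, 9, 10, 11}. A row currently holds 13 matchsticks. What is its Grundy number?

1

Grundy values for subtraction set {8, 9, 10, 11}:
g(0) = mex{} = 0
g(1) = mex{} = 0
g(2) = mex{} = 0
g(3) = mex{} = 0
g(4) = mex{} = 0
g(5) = mex{} = 0
g(6) = mex{} = 0
g(7) = mex{} = 0
g(8) = mex{0} = 1
g(9) = mex{0} = 1
g(10) = mex{0} = 1
g(11) = mex{0} = 1
g(12) = mex{0} = 1
g(13) = mex{0} = 1
So g(13) = 1.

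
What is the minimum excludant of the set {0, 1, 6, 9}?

2

The values 0, 1 are all present; 2 is the first non-negative integer missing from the set.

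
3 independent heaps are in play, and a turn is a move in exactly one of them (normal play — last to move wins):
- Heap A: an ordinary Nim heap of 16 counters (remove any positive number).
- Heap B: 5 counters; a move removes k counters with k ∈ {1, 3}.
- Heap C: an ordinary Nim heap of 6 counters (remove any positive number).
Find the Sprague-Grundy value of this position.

23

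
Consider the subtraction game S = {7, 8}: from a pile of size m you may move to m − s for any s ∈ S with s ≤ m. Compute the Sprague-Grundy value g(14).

Compute g(0), g(1), … for moves {7, 8}:
g(0) = mex{} = 0
g(1) = mex{} = 0
g(2) = mex{} = 0
g(3) = mex{} = 0
g(4) = mex{} = 0
g(5) = mex{} = 0
g(6) = mex{} = 0
g(7) = mex{0} = 1
g(8) = mex{0} = 1
g(9) = mex{0} = 1
g(10) = mex{0} = 1
g(11) = mex{0} = 1
g(12) = mex{0} = 1
g(13) = mex{0} = 1
g(14) = mex{0,1} = 2
So g(14) = 2.

2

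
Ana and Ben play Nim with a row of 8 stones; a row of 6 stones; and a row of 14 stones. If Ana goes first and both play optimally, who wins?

Compute the nim-sum pairwise:
8 ^ 6 = 14
14 ^ 14 = 0
The nim-sum is 0, so this is a P-position: the player to move is in a losing position under optimal play; Ana is about to move from it and so loses — Ben wins.

Ben wins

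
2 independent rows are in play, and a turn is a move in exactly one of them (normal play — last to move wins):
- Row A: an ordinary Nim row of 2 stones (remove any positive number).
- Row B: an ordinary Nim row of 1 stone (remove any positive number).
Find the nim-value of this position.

Row A is a plain Nim row of size 2, so its Grundy value is 2.
Row B is a plain Nim row of size 1, so its Grundy value is 1.
By the Sprague-Grundy theorem, the Grundy value of a sum of independent games is the XOR of the component values.
Combined value = 2 XOR 1 = 3.

3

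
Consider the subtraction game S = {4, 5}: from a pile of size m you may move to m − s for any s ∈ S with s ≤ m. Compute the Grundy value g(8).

2

Compute g(0), g(1), … for moves {4, 5}:
g(0) = mex{} = 0
g(1) = mex{} = 0
g(2) = mex{} = 0
g(3) = mex{} = 0
g(4) = mex{0} = 1
g(5) = mex{0} = 1
g(6) = mex{0} = 1
g(7) = mex{0} = 1
g(8) = mex{0,1} = 2
So g(8) = 2.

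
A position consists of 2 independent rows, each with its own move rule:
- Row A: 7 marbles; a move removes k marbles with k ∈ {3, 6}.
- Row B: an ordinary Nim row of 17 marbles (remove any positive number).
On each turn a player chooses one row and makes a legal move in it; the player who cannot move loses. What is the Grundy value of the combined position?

19

Build the Grundy sequence for row A with g(k) = mex{g(k−s) : s ∈ {3, 6}, s ≤ k}:
k:     0  1  2  3  4  5  6  7
g(k):  0  0  0  1  1  1  2  2
So g(7) = 2.
Row B is a plain Nim row of size 17, so its Grundy value is 17.
By the Sprague-Grundy theorem, the Grundy value of a sum of independent games is the XOR of the component values.
Combined value = 2 ⊕ 17 = 19.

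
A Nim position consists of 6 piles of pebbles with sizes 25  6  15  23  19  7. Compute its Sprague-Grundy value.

Write each in binary and XOR column by column:
  11001  (25)
  00110  (6)
  01111  (15)
  10111  (23)
  10011  (19)
  00111  (7)
  -----
  10011  (19)

19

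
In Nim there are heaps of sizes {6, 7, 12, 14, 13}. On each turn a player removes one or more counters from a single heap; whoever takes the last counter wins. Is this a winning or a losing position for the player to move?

Winning position

Compute the nim-sum pairwise:
6 ⊕ 7 = 1
1 ⊕ 12 = 13
13 ⊕ 14 = 3
3 ⊕ 13 = 14
The nim-sum is 14 ≠ 0, so this is an N-position: the player to move can win.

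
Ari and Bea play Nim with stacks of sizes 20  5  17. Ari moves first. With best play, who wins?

Nim-sum: 20 XOR 5 XOR 17 = 0.
The nim-sum is 0, so this is a P-position: the player to move is in a losing position under optimal play; Ari is about to move from it and so loses — Bea wins.

Bea wins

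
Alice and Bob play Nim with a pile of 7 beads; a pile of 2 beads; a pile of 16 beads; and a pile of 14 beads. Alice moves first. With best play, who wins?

Alice wins

Nim-sum: 7 XOR 2 XOR 16 XOR 14 = 27.
The nim-sum is 27 ≠ 0, so this is an N-position: the player to move can win; Alice has a winning move.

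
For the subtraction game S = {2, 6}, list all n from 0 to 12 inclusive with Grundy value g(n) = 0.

0, 1, 4, 5, 8, 9, 12

Compute g(0), g(1), … for moves {2, 6}:
k:     0  1  2  3  4  5  6  7  8  9 10 11 12
g(k):  0  0  1  1  0  0  1  1  0  0  1  1  0
The P-positions (g = 0) in 0..12 are 0, 1, 4, 5, 8, 9, 12.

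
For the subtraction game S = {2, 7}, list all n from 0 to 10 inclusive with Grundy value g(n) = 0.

0, 1, 4, 5, 9, 10

Compute g(0), g(1), … for moves {2, 7}:
g(0) = mex{} = 0
g(1) = mex{} = 0
g(2) = mex{0} = 1
g(3) = mex{0} = 1
g(4) = mex{1} = 0
g(5) = mex{1} = 0
g(6) = mex{0} = 1
g(7) = mex{0} = 1
g(8) = mex{0,1} = 2
g(9) = mex{1} = 0
g(10) = mex{1,2} = 0
The P-positions (g = 0) in 0..10 are 0, 1, 4, 5, 9, 10.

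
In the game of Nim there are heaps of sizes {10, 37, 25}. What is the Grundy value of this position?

54

Nim-sum: 10 XOR 37 XOR 25 = 54.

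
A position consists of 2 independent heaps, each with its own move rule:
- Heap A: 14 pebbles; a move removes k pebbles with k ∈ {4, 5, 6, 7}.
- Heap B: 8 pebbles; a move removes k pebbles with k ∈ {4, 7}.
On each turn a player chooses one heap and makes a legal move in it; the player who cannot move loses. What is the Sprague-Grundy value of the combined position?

2

Build the Grundy sequence for heap A with g(k) = mex{g(k−s) : s ∈ {4, 5, 6, 7}, s ≤ k}:
k:     0  1  2  3  4  5  6  7  8  9 10 11 12 13 14
g(k):  0  0  0  0  1  1  1  1  2  2  2  0  0  0  0
So g(14) = 0.
Build the Grundy sequence for heap B with g(k) = mex{g(k−s) : s ∈ {4, 7}, s ≤ k}:
k:     0  1  2  3  4  5  6  7  8
g(k):  0  0  0  0  1  1  1  1  2
So g(8) = 2.
By the Sprague-Grundy theorem, the Grundy value of a sum of independent games is the XOR of the component values.
Combined value = 0 XOR 2 = 2.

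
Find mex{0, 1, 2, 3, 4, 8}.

The values 0, 1, 2, 3, 4 are all present; 5 is the first non-negative integer missing from the set.

5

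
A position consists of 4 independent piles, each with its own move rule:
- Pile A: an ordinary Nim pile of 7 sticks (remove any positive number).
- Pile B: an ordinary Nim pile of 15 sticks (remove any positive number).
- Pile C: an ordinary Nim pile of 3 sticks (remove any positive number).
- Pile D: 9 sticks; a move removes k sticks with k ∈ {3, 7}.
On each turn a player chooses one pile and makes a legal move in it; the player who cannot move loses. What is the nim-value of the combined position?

10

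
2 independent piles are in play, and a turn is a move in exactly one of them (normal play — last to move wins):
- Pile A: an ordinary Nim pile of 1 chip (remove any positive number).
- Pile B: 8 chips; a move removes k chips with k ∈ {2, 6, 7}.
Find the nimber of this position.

Pile A is a plain Nim pile of size 1, so its Grundy value is 1.
Grundy values for pile B (subtraction set {2, 6, 7}):
g(0) = mex{} = 0
g(1) = mex{} = 0
g(2) = mex{0} = 1
g(3) = mex{0} = 1
g(4) = mex{1} = 0
g(5) = mex{1} = 0
g(6) = mex{0} = 1
g(7) = mex{0} = 1
g(8) = mex{0,1} = 2
So g(8) = 2.
The value of a disjunctive sum is the nim-sum of the parts.
Combined value = 1 ⊕ 2 = 3.

3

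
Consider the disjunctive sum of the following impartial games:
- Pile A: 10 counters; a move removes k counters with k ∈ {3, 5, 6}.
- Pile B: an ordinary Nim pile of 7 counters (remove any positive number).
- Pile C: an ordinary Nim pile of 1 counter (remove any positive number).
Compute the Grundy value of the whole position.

6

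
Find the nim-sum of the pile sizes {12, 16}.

28

In binary:
  01100  (12)
  10000  (16)
  -----
  11100  (28)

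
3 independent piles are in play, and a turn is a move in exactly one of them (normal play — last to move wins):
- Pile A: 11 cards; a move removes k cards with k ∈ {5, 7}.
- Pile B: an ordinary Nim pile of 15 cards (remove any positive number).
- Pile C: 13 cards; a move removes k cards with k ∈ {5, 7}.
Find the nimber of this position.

For pile A, compute g(0), g(1), … with moves {5, 7}:
g(0) = mex{} = 0
g(1) = mex{} = 0
g(2) = mex{} = 0
g(3) = mex{} = 0
g(4) = mex{} = 0
g(5) = mex{0} = 1
g(6) = mex{0} = 1
g(7) = mex{0} = 1
g(8) = mex{0} = 1
g(9) = mex{0} = 1
g(10) = mex{0,1} = 2
g(11) = mex{0,1} = 2
So g(11) = 2.
Pile B is a plain Nim pile of size 15, so its Grundy value is 15.
Grundy values for pile C (subtraction set {5, 7}):
g(0) = mex{} = 0
g(1) = mex{} = 0
g(2) = mex{} = 0
g(3) = mex{} = 0
g(4) = mex{} = 0
g(5) = mex{0} = 1
g(6) = mex{0} = 1
g(7) = mex{0} = 1
g(8) = mex{0} = 1
g(9) = mex{0} = 1
g(10) = mex{0,1} = 2
g(11) = mex{0,1} = 2
g(12) = mex{1} = 0
g(13) = mex{1} = 0
So g(13) = 0.
By the Sprague-Grundy theorem, the Grundy value of a sum of independent games is the XOR of the component values.
Combined value = 2 XOR 15 XOR 0 = 13.

13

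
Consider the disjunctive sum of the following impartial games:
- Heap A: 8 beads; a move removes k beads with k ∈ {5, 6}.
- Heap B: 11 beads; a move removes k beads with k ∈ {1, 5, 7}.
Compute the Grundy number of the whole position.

0

Grundy values for heap A (subtraction set {5, 6}):
k:     0  1  2  3  4  5  6  7  8
g(k):  0  0  0  0  0  1  1  1  1
So g(8) = 1.
Grundy values for heap B (subtraction set {1, 5, 7}):
k:     0  1  2  3  4  5  6  7  8  9 10 11
g(k):  0  1  0  1  0  1  0  1  0  1  0  1
So g(11) = 1.
By the Sprague-Grundy theorem, the Grundy value of a sum of independent games is the XOR of the component values.
Combined value = 1 ⊕ 1 = 0.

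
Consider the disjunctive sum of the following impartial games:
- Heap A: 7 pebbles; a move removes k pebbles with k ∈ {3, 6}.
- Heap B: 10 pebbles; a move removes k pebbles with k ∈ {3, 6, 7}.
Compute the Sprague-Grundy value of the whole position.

For heap A, compute g(0), g(1), … with moves {3, 6}:
g(0) = mex{} = 0
g(1) = mex{} = 0
g(2) = mex{} = 0
g(3) = mex{0} = 1
g(4) = mex{0} = 1
g(5) = mex{0} = 1
g(6) = mex{0,1} = 2
g(7) = mex{0,1} = 2
So g(7) = 2.
For heap B, compute g(0), g(1), … with moves {3, 6, 7}:
k:     0  1  2  3  4  5  6  7  8  9 10
g(k):  0  0  0  1  1  1  2  2  2  3  0
So g(10) = 0.
The value of a disjunctive sum is the nim-sum of the parts.
Combined value = 2 ⊕ 0 = 2.

2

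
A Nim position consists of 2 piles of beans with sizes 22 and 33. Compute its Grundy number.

55

Nim-sum: 22 ⊕ 33 = 55.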